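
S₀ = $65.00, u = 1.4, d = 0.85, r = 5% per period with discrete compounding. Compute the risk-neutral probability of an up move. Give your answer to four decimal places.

Risk-neutral probability p = (1 + 0.05 − 0.85)/(1.4 − 0.85) = 0.2000/0.5500 = 0.3636

p = 0.3636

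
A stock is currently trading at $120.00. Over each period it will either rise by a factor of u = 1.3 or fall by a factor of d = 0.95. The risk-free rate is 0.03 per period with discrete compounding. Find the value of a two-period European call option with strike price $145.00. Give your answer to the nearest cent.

$3.91

Risk-neutral probability p = (1 + 0.03 − 0.95)/(1.3 − 0.95) = 0.0800/0.3500 = 0.2286
Terminal stock prices: S_uu = 202.8, S_ud = 148.2, S_dd = 108.3
Terminal payoffs (S − K): max(57.8, 0) = 57.8, max(3.2, 0) = 3.2, max(-36.7, 0) = 0
Node u (S = 156): V_u = 1/1.03·[0.2286·57.8000 + 0.7714·3.2000] = 15.2233
Node d (S = 114): V_d = 1/1.03·[0.2286·3.2000 + 0.7714·0.0000] = 0.7101
Node 0 (S = 120): V_0 = 1/1.03·[0.2286·15.2233 + 0.7714·0.7101] = 3.9101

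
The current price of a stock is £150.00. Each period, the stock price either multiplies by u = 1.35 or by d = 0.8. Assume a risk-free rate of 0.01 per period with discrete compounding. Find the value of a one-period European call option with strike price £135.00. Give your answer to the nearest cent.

Risk-neutral probability p = (1 + 0.01 − 0.8)/(1.35 − 0.8) = 0.2100/0.5500 = 0.3818
Terminal stock prices: S_u = 202.5, S_d = 120
Terminal payoffs (S − K): max(67.5, 0) = 67.5, max(-15, 0) = 0
Node 0 (S = 150): V_0 = 1/1.01·[0.3818·67.5000 + 0.6182·0.0000] = 25.5176

£25.52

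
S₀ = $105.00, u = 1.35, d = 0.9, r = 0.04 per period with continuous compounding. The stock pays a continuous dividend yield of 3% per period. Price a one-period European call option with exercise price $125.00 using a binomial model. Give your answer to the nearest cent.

$3.94

Per-period risk-free factor R = e^0.04 = 1.0408; dividend-adjusted growth = e^(0.04−0.03) = 1.0101.
Risk-neutral probability p = (1.0101 − 0.9)/(1.35 − 0.9) = 0.1101/0.4500 = 0.2446
Terminal stock prices: S_u = 141.8, S_d = 94.5
Terminal payoffs (S − K): max(16.75, 0) = 16.75, max(-30.5, 0) = 0
Node 0 (S = 105): V_0 = e^(−0.04)·[0.2446·16.7500 + 0.7554·0.0000] = 3.9357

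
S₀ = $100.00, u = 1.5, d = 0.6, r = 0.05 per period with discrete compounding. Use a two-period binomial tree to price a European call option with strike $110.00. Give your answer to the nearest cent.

Risk-neutral probability p = (1 + 0.05 − 0.6)/(1.5 − 0.6) = 0.4500/0.9000 = 0.5000
Terminal stock prices: S_uu = 225, S_ud = 90, S_dd = 36
Terminal payoffs (S − K): max(115, 0) = 115, max(-20, 0) = 0, max(-74, 0) = 0
Node u (S = 150): V_u = 1/1.05·[0.5000·115.0000 + 0.5000·0.0000] = 54.7619
Node d (S = 60): V_d = 1/1.05·[0.5000·0.0000 + 0.5000·0.0000] = 0.0000
Node 0 (S = 100): V_0 = 1/1.05·[0.5000·54.7619 + 0.5000·0.0000] = 26.0771

$26.08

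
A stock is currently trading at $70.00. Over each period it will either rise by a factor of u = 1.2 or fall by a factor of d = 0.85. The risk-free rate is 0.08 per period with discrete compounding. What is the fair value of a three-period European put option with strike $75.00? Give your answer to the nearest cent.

$3.66

Risk-neutral probability p = (1 + 0.08 − 0.85)/(1.2 − 0.85) = 0.2300/0.3500 = 0.6571
Terminal stock prices: S_uuu = 121, S_uud = 85.68, S_udd = 60.69, S_ddd = 42.99
Terminal payoffs (K − S): max(-45.96, 0) = 0, max(-10.68, 0) = 0, max(14.31, 0) = 14.31, max(32.01, 0) = 32.01
Node uu (S = 100.8): V_uu = 1/1.08·[0.6571·0.0000 + 0.3429·0.0000] = 0.0000
Node ud (S = 71.4): V_ud = 1/1.08·[0.6571·0.0000 + 0.3429·14.3100] = 4.5429
Node dd (S = 50.57): V_dd = 1/1.08·[0.6571·14.3100 + 0.3429·32.0113] = 18.8694
Node u (S = 84): V_u = 1/1.08·[0.6571·0.0000 + 0.3429·4.5429] = 1.4422
Node d (S = 59.5): V_d = 1/1.08·[0.6571·4.5429 + 0.3429·18.8694] = 8.7545
Node 0 (S = 70): V_0 = 1/1.08·[0.6571·1.4422 + 0.3429·8.7545] = 3.6567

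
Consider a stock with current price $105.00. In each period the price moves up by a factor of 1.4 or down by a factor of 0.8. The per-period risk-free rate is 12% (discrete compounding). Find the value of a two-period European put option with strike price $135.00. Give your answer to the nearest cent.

Risk-neutral probability p = (1 + 0.12 − 0.8)/(1.4 − 0.8) = 0.3200/0.6000 = 0.5333
Terminal stock prices: S_uu = 205.8, S_ud = 117.6, S_dd = 67.2
Terminal payoffs (K − S): max(-70.8, 0) = 0, max(17.4, 0) = 17.4, max(67.8, 0) = 67.8
Node u (S = 147): V_u = 1/1.12·[0.5333·0.0000 + 0.4667·17.4000] = 7.2500
Node d (S = 84): V_d = 1/1.12·[0.5333·17.4000 + 0.4667·67.8000] = 36.5357
Node 0 (S = 105): V_0 = 1/1.12·[0.5333·7.2500 + 0.4667·36.5357] = 18.6756

$18.68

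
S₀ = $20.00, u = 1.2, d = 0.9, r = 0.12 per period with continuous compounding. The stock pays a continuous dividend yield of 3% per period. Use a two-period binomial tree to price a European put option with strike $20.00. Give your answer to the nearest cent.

$0.37

Per-period risk-free factor R = e^0.12 = 1.1275; dividend-adjusted growth = e^(0.12−0.03) = 1.0942.
Risk-neutral probability p = (1.0942 − 0.9)/(1.2 − 0.9) = 0.1942/0.3000 = 0.6472
Terminal stock prices: S_uu = 28.8, S_ud = 21.6, S_dd = 16.2
Terminal payoffs (K − S): max(-8.8, 0) = 0, max(-1.6, 0) = 0, max(3.8, 0) = 3.8
Node u (S = 24): V_u = e^(−0.12)·[0.6472·0.0000 + 0.3528·0.0000] = 0.0000
Node d (S = 18): V_d = e^(−0.12)·[0.6472·0.0000 + 0.3528·3.8000] = 1.1889
Node 0 (S = 20): V_0 = e^(−0.12)·[0.6472·0.0000 + 0.3528·1.1889] = 0.3720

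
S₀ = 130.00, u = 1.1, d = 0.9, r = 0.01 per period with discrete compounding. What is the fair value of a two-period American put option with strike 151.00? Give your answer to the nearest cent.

Risk-neutral probability p = (1 + 0.01 − 0.9)/(1.1 − 0.9) = 0.1100/0.2000 = 0.5500
Terminal stock prices: S_uu = 157.3, S_ud = 128.7, S_dd = 105.3
Terminal payoffs (K − S): max(-6.3, 0) = 0, max(22.3, 0) = 22.3, max(45.7, 0) = 45.7
Node u (S = 143): continuation = 1/1.01·[0.5500·0.0000 + 0.4500·22.3000] = 9.9356; exercise value = 8.0000 ≤ continuation, so V_u = 9.9356
Node d (S = 117): continuation = 1/1.01·[0.5500·22.3000 + 0.4500·45.7000] = 32.5050; exercise value = 34.0000 > continuation, so V_d = 34.0000 (exercise)
Node 0 (S = 130): continuation = 1/1.01·[0.5500·9.9356 + 0.4500·34.0000] = 20.5590; exercise value = 21.0000 > continuation, so V_0 = 21.0000 (exercise)

21.00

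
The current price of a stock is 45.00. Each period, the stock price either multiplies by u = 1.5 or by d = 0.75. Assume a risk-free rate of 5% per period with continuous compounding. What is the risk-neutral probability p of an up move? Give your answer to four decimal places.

p = 0.4017

Risk-neutral probability p = (e^0.05 − 0.75)/(1.5 − 0.75) = 0.3013/0.7500 = 0.4017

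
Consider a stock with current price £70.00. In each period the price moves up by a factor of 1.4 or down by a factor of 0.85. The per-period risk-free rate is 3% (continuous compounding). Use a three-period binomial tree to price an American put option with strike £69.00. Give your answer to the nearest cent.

£7.83

Risk-neutral probability p = (e^0.03 − 0.85)/(1.4 − 0.85) = 0.1805/0.5500 = 0.3281
Terminal stock prices: S_uuu = 192.1, S_uud = 116.6, S_udd = 70.8, S_ddd = 42.99
Terminal payoffs (K − S): max(-123.1, 0) = 0, max(-47.62, 0) = 0, max(-1.805, 0) = 0, max(26.01, 0) = 26.01
Node uu (S = 137.2): continuation = e^(−0.03)·[0.3281·0.0000 + 0.6719·0.0000] = 0.0000; exercise value = 0.0000 ≤ continuation, so V_uu = 0.0000
Node ud (S = 83.3): continuation = e^(−0.03)·[0.3281·0.0000 + 0.6719·0.0000] = 0.0000; exercise value = 0.0000 ≤ continuation, so V_ud = 0.0000
Node dd (S = 50.57): continuation = e^(−0.03)·[0.3281·0.0000 + 0.6719·26.0113] = 16.9605; exercise value = 18.4250 > continuation, so V_dd = 18.4250 (exercise)
Node u (S = 98): continuation = e^(−0.03)·[0.3281·0.0000 + 0.6719·0.0000] = 0.0000; exercise value = 0.0000 ≤ continuation, so V_u = 0.0000
Node d (S = 59.5): continuation = e^(−0.03)·[0.3281·0.0000 + 0.6719·18.4250] = 12.0139; exercise value = 9.5000 ≤ continuation, so V_d = 12.0139
Node 0 (S = 70): continuation = e^(−0.03)·[0.3281·0.0000 + 0.6719·12.0139] = 7.8336; exercise value = 0.0000 ≤ continuation, so V_0 = 7.8336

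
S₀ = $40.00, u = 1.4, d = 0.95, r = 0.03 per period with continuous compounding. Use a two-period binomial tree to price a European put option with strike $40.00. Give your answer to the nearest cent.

Risk-neutral probability p = (e^0.03 − 0.95)/(1.4 − 0.95) = 0.0805/0.4500 = 0.1788
Terminal stock prices: S_uu = 78.4, S_ud = 53.2, S_dd = 36.1
Terminal payoffs (K − S): max(-38.4, 0) = 0, max(-13.2, 0) = 0, max(3.9, 0) = 3.9
Node u (S = 56): V_u = e^(−0.03)·[0.1788·0.0000 + 0.8212·0.0000] = 0.0000
Node d (S = 38): V_d = e^(−0.03)·[0.1788·0.0000 + 0.8212·3.9000] = 3.1081
Node 0 (S = 40): V_0 = e^(−0.03)·[0.1788·0.0000 + 0.8212·3.1081] = 2.4770

$2.48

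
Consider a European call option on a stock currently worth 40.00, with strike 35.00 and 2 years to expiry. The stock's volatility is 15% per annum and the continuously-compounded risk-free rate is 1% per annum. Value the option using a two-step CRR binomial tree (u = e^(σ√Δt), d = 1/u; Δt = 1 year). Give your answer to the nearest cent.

7.03

CRR parameters: u = e^(σ√Δt) = e^(0.15·√1) = 1.1618, d = 1/u = 0.8607
Per-period rate: rΔt = 0.01·1 = 0.01, so R = e^0.01 = 1.0101
Risk-neutral probability p = (e^0.01 − 0.8607)/(1.1618 − 0.8607) = 0.1493/0.3011 = 0.4959
Terminal stock prices: S_uu = 53.99, S_ud = 40, S_dd = 29.63
Terminal payoffs (S − K): max(18.99, 0) = 18.99, max(5, 0) = 5, max(-5.367, 0) = 0
Node u (S = 46.47): V_u = e^(−0.01)·[0.4959·18.9944 + 0.5041·5.0000] = 11.8216
Node d (S = 34.43): V_d = e^(−0.01)·[0.4959·5.0000 + 0.5041·0.0000] = 2.4551
Node 0 (S = 40): V_0 = e^(−0.01)·[0.4959·11.8216 + 0.5041·2.4551] = 7.0297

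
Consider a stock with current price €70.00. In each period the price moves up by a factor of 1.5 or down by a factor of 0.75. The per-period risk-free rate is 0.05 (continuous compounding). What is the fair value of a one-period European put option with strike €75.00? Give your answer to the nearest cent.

€12.81

Risk-neutral probability p = (e^0.05 − 0.75)/(1.5 − 0.75) = 0.3013/0.7500 = 0.4017
Terminal stock prices: S_u = 105, S_d = 52.5
Terminal payoffs (K − S): max(-30, 0) = 0, max(22.5, 0) = 22.5
Node 0 (S = 70): V_0 = e^(−0.05)·[0.4017·0.0000 + 0.5983·22.5000] = 12.8053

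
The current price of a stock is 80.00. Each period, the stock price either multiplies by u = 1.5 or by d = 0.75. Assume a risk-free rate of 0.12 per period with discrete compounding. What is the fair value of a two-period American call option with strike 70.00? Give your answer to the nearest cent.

29.31

Risk-neutral probability p = (1 + 0.12 − 0.75)/(1.5 − 0.75) = 0.3700/0.7500 = 0.4933
Terminal stock prices: S_uu = 180, S_ud = 90, S_dd = 45
Terminal payoffs (S − K): max(110, 0) = 110, max(20, 0) = 20, max(-25, 0) = 0
Node u (S = 120): continuation = 1/1.12·[0.4933·110.0000 + 0.5067·20.0000] = 57.5000; exercise value = 50.0000 ≤ continuation, so V_u = 57.5000
Node d (S = 60): continuation = 1/1.12·[0.4933·20.0000 + 0.5067·0.0000] = 8.8095; exercise value = 0.0000 ≤ continuation, so V_d = 8.8095
Node 0 (S = 80): continuation = 1/1.12·[0.4933·57.5000 + 0.5067·8.8095] = 29.3126; exercise value = 10.0000 ≤ continuation, so V_0 = 29.3126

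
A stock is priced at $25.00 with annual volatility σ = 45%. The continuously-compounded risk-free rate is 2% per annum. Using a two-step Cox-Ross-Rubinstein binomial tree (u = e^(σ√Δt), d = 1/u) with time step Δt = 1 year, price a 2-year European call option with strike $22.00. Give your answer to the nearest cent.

$7.81

CRR parameters: u = e^(σ√Δt) = e^(0.45·√1) = 1.5683, d = 1/u = 0.6376
Per-period rate: rΔt = 0.02·1 = 0.02, so R = e^0.02 = 1.0202
Risk-neutral probability p = (e^0.02 − 0.6376)/(1.5683 − 0.6376) = 0.3826/0.9307 = 0.4111
Terminal stock prices: S_uu = 61.49, S_ud = 25, S_dd = 10.16
Terminal payoffs (S − K): max(39.49, 0) = 39.49, max(3, 0) = 3, max(-11.84, 0) = 0
Node u (S = 39.21): V_u = e^(−0.02)·[0.4111·39.4901 + 0.5889·3.0000] = 17.6434
Node d (S = 15.94): V_d = e^(−0.02)·[0.4111·3.0000 + 0.5889·0.0000] = 1.2088
Node 0 (S = 25): V_0 = e^(−0.02)·[0.4111·17.6434 + 0.5889·1.2088] = 7.8068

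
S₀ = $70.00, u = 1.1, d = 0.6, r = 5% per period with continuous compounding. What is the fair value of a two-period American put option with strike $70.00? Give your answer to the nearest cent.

Risk-neutral probability p = (e^0.05 − 0.6)/(1.1 − 0.6) = 0.4513/0.5000 = 0.9025
Terminal stock prices: S_uu = 84.7, S_ud = 46.2, S_dd = 25.2
Terminal payoffs (K − S): max(-14.7, 0) = 0, max(23.8, 0) = 23.8, max(44.8, 0) = 44.8
Node u (S = 77): continuation = e^(−0.05)·[0.9025·0.0000 + 0.0975·23.8000] = 2.2064; exercise value = 0.0000 ≤ continuation, so V_u = 2.2064
Node d (S = 42): continuation = e^(−0.05)·[0.9025·23.8000 + 0.0975·44.8000] = 24.5861; exercise value = 28.0000 > continuation, so V_d = 28.0000 (exercise)
Node 0 (S = 70): continuation = e^(−0.05)·[0.9025·2.2064 + 0.0975·28.0000] = 4.4900; exercise value = 0.0000 ≤ continuation, so V_0 = 4.4900

$4.49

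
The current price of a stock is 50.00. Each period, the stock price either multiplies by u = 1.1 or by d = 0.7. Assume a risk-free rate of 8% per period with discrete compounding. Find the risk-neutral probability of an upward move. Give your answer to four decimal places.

p = 0.9500

Risk-neutral probability p = (1 + 0.08 − 0.7)/(1.1 − 0.7) = 0.3800/0.4000 = 0.9500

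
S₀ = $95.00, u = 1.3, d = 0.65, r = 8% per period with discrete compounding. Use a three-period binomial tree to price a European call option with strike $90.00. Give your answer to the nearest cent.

$32.35

Risk-neutral probability p = (1 + 0.08 − 0.65)/(1.3 − 0.65) = 0.4300/0.6500 = 0.6615
Terminal stock prices: S_uuu = 208.7, S_uud = 104.4, S_udd = 52.18, S_ddd = 26.09
Terminal payoffs (S − K): max(118.7, 0) = 118.7, max(14.36, 0) = 14.36, max(-37.82, 0) = 0, max(-63.91, 0) = 0
Node uu (S = 160.6): V_uu = 1/1.08·[0.6615·118.7150 + 0.3385·14.3575] = 77.2167
Node ud (S = 80.28): V_ud = 1/1.08·[0.6615·14.3575 + 0.3385·0.0000] = 8.7945
Node dd (S = 40.14): V_dd = 1/1.08·[0.6615·0.0000 + 0.3385·0.0000] = 0.0000
Node u (S = 123.5): V_u = 1/1.08·[0.6615·77.2167 + 0.3385·8.7945] = 50.0541
Node d (S = 61.75): V_d = 1/1.08·[0.6615·8.7945 + 0.3385·0.0000] = 5.3869
Node 0 (S = 95): V_0 = 1/1.08·[0.6615·50.0541 + 0.3385·5.3869] = 32.3481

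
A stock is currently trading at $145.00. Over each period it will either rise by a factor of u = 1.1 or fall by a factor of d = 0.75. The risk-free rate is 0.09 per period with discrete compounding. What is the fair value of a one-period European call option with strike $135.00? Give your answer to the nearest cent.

Risk-neutral probability p = (1 + 0.09 − 0.75)/(1.1 − 0.75) = 0.3400/0.3500 = 0.9714
Terminal stock prices: S_u = 159.5, S_d = 108.8
Terminal payoffs (S − K): max(24.5, 0) = 24.5, max(-26.25, 0) = 0
Node 0 (S = 145): V_0 = 1/1.09·[0.9714·24.5000 + 0.0286·0.0000] = 21.8349

$21.83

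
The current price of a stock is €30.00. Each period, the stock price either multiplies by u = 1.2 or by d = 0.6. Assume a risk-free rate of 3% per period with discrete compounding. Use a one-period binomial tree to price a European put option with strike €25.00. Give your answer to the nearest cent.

€1.93

Risk-neutral probability p = (1 + 0.03 − 0.6)/(1.2 − 0.6) = 0.4300/0.6000 = 0.7167
Terminal stock prices: S_u = 36, S_d = 18
Terminal payoffs (K − S): max(-11, 0) = 0, max(7, 0) = 7
Node 0 (S = 30): V_0 = 1/1.03·[0.7167·0.0000 + 0.2833·7.0000] = 1.9256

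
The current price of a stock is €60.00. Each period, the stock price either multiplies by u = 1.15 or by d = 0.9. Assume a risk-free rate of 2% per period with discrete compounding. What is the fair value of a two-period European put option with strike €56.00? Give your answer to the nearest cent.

€1.92

Risk-neutral probability p = (1 + 0.02 − 0.9)/(1.15 − 0.9) = 0.1200/0.2500 = 0.4800
Terminal stock prices: S_uu = 79.35, S_ud = 62.1, S_dd = 48.6
Terminal payoffs (K − S): max(-23.35, 0) = 0, max(-6.1, 0) = 0, max(7.4, 0) = 7.4
Node u (S = 69): V_u = 1/1.02·[0.4800·0.0000 + 0.5200·0.0000] = 0.0000
Node d (S = 54): V_d = 1/1.02·[0.4800·0.0000 + 0.5200·7.4000] = 3.7725
Node 0 (S = 60): V_0 = 1/1.02·[0.4800·0.0000 + 0.5200·3.7725] = 1.9233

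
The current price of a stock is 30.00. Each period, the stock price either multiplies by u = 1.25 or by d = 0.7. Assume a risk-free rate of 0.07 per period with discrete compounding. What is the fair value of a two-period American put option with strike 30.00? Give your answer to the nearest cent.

3.47

Risk-neutral probability p = (1 + 0.07 − 0.7)/(1.25 − 0.7) = 0.3700/0.5500 = 0.6727
Terminal stock prices: S_uu = 46.88, S_ud = 26.25, S_dd = 14.7
Terminal payoffs (K − S): max(-16.88, 0) = 0, max(3.75, 0) = 3.75, max(15.3, 0) = 15.3
Node u (S = 37.5): continuation = 1/1.07·[0.6727·0.0000 + 0.3273·3.7500] = 1.1470; exercise value = 0.0000 ≤ continuation, so V_u = 1.1470
Node d (S = 21): continuation = 1/1.07·[0.6727·3.7500 + 0.3273·15.3000] = 7.0374; exercise value = 9.0000 > continuation, so V_d = 9.0000 (exercise)
Node 0 (S = 30): continuation = 1/1.07·[0.6727·1.1470 + 0.3273·9.0000] = 3.4739; exercise value = 0.0000 ≤ continuation, so V_0 = 3.4739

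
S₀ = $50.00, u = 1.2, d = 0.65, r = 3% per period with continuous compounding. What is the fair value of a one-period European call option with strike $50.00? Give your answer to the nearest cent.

$6.71

Risk-neutral probability p = (e^0.03 − 0.65)/(1.2 − 0.65) = 0.3805/0.5500 = 0.6917
Terminal stock prices: S_u = 60, S_d = 32.5
Terminal payoffs (S − K): max(10, 0) = 10, max(-17.5, 0) = 0
Node 0 (S = 50): V_0 = e^(−0.03)·[0.6917·10.0000 + 0.3083·0.0000] = 6.7129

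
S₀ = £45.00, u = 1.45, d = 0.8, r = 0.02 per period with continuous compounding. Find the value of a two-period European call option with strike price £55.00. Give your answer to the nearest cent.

Risk-neutral probability p = (e^0.02 − 0.8)/(1.45 − 0.8) = 0.2202/0.6500 = 0.3388
Terminal stock prices: S_uu = 94.61, S_ud = 52.2, S_dd = 28.8
Terminal payoffs (S − K): max(39.61, 0) = 39.61, max(-2.8, 0) = 0, max(-26.2, 0) = 0
Node u (S = 65.25): V_u = e^(−0.02)·[0.3388·39.6125 + 0.6612·0.0000] = 13.1539
Node d (S = 36): V_d = e^(−0.02)·[0.3388·0.0000 + 0.6612·0.0000] = 0.0000
Node 0 (S = 45): V_0 = e^(−0.02)·[0.3388·13.1539 + 0.6612·0.0000] = 4.3679

£4.37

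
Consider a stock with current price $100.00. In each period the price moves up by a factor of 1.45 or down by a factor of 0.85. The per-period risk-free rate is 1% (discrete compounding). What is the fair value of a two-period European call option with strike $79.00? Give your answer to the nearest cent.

Risk-neutral probability p = (1 + 0.01 − 0.85)/(1.45 − 0.85) = 0.1600/0.6000 = 0.2667
Terminal stock prices: S_uu = 210.2, S_ud = 123.2, S_dd = 72.25
Terminal payoffs (S − K): max(131.2, 0) = 131.2, max(44.25, 0) = 44.25, max(-6.75, 0) = 0
Node u (S = 145): V_u = 1/1.01·[0.2667·131.2500 + 0.7333·44.2500] = 66.7822
Node d (S = 85): V_d = 1/1.01·[0.2667·44.2500 + 0.7333·0.0000] = 11.6832
Node 0 (S = 100): V_0 = 1/1.01·[0.2667·66.7822 + 0.7333·11.6832] = 26.1151

$26.12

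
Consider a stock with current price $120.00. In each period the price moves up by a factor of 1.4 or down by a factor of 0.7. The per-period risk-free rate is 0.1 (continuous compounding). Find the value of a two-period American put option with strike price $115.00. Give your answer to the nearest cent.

$11.81

Risk-neutral probability p = (e^0.1 − 0.7)/(1.4 − 0.7) = 0.4052/0.7000 = 0.5788
Terminal stock prices: S_uu = 235.2, S_ud = 117.6, S_dd = 58.8
Terminal payoffs (K − S): max(-120.2, 0) = 0, max(-2.6, 0) = 0, max(56.2, 0) = 56.2
Node u (S = 168): continuation = e^(−0.1)·[0.5788·0.0000 + 0.4212·0.0000] = 0.0000; exercise value = 0.0000 ≤ continuation, so V_u = 0.0000
Node d (S = 84): continuation = e^(−0.1)·[0.5788·0.0000 + 0.4212·56.2000] = 21.4180; exercise value = 31.0000 > continuation, so V_d = 31.0000 (exercise)
Node 0 (S = 120): continuation = e^(−0.1)·[0.5788·0.0000 + 0.4212·31.0000] = 11.8142; exercise value = 0.0000 ≤ continuation, so V_0 = 11.8142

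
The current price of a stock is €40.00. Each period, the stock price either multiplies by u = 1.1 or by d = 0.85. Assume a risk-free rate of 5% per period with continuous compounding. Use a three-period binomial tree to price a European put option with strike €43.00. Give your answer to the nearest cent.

Risk-neutral probability p = (e^0.05 − 0.85)/(1.1 − 0.85) = 0.2013/0.2500 = 0.8051
Terminal stock prices: S_uuu = 53.24, S_uud = 41.14, S_udd = 31.79, S_ddd = 24.56
Terminal payoffs (K − S): max(-10.24, 0) = 0, max(1.86, 0) = 1.86, max(11.21, 0) = 11.21, max(18.44, 0) = 18.44
Node uu (S = 48.4): V_uu = e^(−0.05)·[0.8051·0.0000 + 0.1949·1.8600] = 0.3449
Node ud (S = 37.4): V_ud = e^(−0.05)·[0.8051·1.8600 + 0.1949·11.2100] = 3.5029
Node dd (S = 28.9): V_dd = e^(−0.05)·[0.8051·11.2100 + 0.1949·18.4350] = 12.0029
Node u (S = 44): V_u = e^(−0.05)·[0.8051·0.3449 + 0.1949·3.5029] = 0.9136
Node d (S = 34): V_d = e^(−0.05)·[0.8051·3.5029 + 0.1949·12.0029] = 4.9080
Node 0 (S = 40): V_0 = e^(−0.05)·[0.8051·0.9136 + 0.1949·4.9080] = 1.6096

€1.61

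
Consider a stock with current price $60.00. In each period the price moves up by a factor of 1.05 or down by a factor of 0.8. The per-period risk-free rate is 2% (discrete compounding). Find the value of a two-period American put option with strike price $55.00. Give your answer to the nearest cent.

Risk-neutral probability p = (1 + 0.02 − 0.8)/(1.05 − 0.8) = 0.2200/0.2500 = 0.8800
Terminal stock prices: S_uu = 66.15, S_ud = 50.4, S_dd = 38.4
Terminal payoffs (K − S): max(-11.15, 0) = 0, max(4.6, 0) = 4.6, max(16.6, 0) = 16.6
Node u (S = 63): continuation = 1/1.02·[0.8800·0.0000 + 0.1200·4.6000] = 0.5412; exercise value = 0.0000 ≤ continuation, so V_u = 0.5412
Node d (S = 48): continuation = 1/1.02·[0.8800·4.6000 + 0.1200·16.6000] = 5.9216; exercise value = 7.0000 > continuation, so V_d = 7.0000 (exercise)
Node 0 (S = 60): continuation = 1/1.02·[0.8800·0.5412 + 0.1200·7.0000] = 1.2904; exercise value = 0.0000 ≤ continuation, so V_0 = 1.2904

$1.29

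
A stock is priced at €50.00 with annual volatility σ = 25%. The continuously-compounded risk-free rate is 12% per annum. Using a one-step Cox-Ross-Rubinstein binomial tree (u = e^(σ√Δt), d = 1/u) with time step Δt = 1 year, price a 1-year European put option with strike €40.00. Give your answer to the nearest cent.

CRR parameters: u = e^(σ√Δt) = e^(0.25·√1) = 1.2840, d = 1/u = 0.7788
Per-period rate: rΔt = 0.12·1 = 0.12, so R = e^0.12 = 1.1275
Risk-neutral probability p = (e^0.12 − 0.7788)/(1.2840 − 0.7788) = 0.3487/0.5052 = 0.6902
Terminal stock prices: S_u = 64.2, S_d = 38.94
Terminal payoffs (K − S): max(-24.2, 0) = 0, max(1.06, 0) = 1.06
Node 0 (S = 50): V_0 = e^(−0.12)·[0.6902·0.0000 + 0.3098·1.0600] = 0.2913

€0.29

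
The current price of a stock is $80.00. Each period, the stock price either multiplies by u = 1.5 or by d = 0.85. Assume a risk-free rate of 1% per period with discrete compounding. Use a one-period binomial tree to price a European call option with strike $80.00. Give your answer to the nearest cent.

$9.75

Risk-neutral probability p = (1 + 0.01 − 0.85)/(1.5 − 0.85) = 0.1600/0.6500 = 0.2462
Terminal stock prices: S_u = 120, S_d = 68
Terminal payoffs (S − K): max(40, 0) = 40, max(-12, 0) = 0
Node 0 (S = 80): V_0 = 1/1.01·[0.2462·40.0000 + 0.7538·0.0000] = 9.7487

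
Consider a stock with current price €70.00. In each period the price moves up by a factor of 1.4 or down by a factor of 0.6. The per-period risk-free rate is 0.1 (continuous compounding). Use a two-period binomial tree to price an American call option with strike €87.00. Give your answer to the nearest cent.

€16.39

Risk-neutral probability p = (e^0.1 − 0.6)/(1.4 − 0.6) = 0.5052/0.8000 = 0.6315
Terminal stock prices: S_uu = 137.2, S_ud = 58.8, S_dd = 25.2
Terminal payoffs (S − K): max(50.2, 0) = 50.2, max(-28.2, 0) = 0, max(-61.8, 0) = 0
Node u (S = 98): continuation = e^(−0.1)·[0.6315·50.2000 + 0.3685·0.0000] = 28.6829; exercise value = 11.0000 ≤ continuation, so V_u = 28.6829
Node d (S = 42): continuation = e^(−0.1)·[0.6315·0.0000 + 0.3685·0.0000] = 0.0000; exercise value = 0.0000 ≤ continuation, so V_d = 0.0000
Node 0 (S = 70): continuation = e^(−0.1)·[0.6315·28.6829 + 0.3685·0.0000] = 16.3886; exercise value = 0.0000 ≤ continuation, so V_0 = 16.3886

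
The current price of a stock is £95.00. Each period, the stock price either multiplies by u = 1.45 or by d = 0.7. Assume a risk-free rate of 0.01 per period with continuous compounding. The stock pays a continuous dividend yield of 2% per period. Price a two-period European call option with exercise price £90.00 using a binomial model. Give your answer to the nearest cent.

Per-period risk-free factor R = e^0.01 = 1.0101; dividend-adjusted growth = e^(0.01−0.02) = 0.9900.
Risk-neutral probability p = (0.9900 − 0.7)/(1.45 − 0.7) = 0.2900/0.7500 = 0.3867
Terminal stock prices: S_uu = 199.7, S_ud = 96.42, S_dd = 46.55
Terminal payoffs (S − K): max(109.7, 0) = 109.7, max(6.425, 0) = 6.425, max(-43.45, 0) = 0
Node u (S = 137.8): V_u = e^(−0.01)·[0.3867·109.7375 + 0.6133·6.4250] = 45.9179
Node d (S = 66.5): V_d = e^(−0.01)·[0.3867·6.4250 + 0.6133·0.0000] = 2.4600
Node 0 (S = 95): V_0 = e^(−0.01)·[0.3867·45.9179 + 0.6133·2.4600] = 19.0749

£19.07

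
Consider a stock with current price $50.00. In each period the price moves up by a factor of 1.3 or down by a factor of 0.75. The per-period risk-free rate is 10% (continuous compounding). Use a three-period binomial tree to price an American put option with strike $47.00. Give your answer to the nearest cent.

$3.67

Risk-neutral probability p = (e^0.1 − 0.75)/(1.3 − 0.75) = 0.3552/0.5500 = 0.6458
Terminal stock prices: S_uuu = 109.9, S_uud = 63.38, S_udd = 36.56, S_ddd = 21.09
Terminal payoffs (K − S): max(-62.85, 0) = 0, max(-16.38, 0) = 0, max(10.44, 0) = 10.44, max(25.91, 0) = 25.91
Node uu (S = 84.5): continuation = e^(−0.1)·[0.6458·0.0000 + 0.3542·0.0000] = 0.0000; exercise value = 0.0000 ≤ continuation, so V_uu = 0.0000
Node ud (S = 48.75): continuation = e^(−0.1)·[0.6458·0.0000 + 0.3542·10.4375] = 3.3455; exercise value = 0.0000 ≤ continuation, so V_ud = 3.3455
Node dd (S = 28.12): continuation = e^(−0.1)·[0.6458·10.4375 + 0.3542·25.9062] = 14.4024; exercise value = 18.8750 > continuation, so V_dd = 18.8750 (exercise)
Node u (S = 65): continuation = e^(−0.1)·[0.6458·0.0000 + 0.3542·3.3455] = 1.0723; exercise value = 0.0000 ≤ continuation, so V_u = 1.0723
Node d (S = 37.5): continuation = e^(−0.1)·[0.6458·3.3455 + 0.3542·18.8750] = 8.0047; exercise value = 9.5000 > continuation, so V_d = 9.5000 (exercise)
Node 0 (S = 50): continuation = e^(−0.1)·[0.6458·1.0723 + 0.3542·9.5000] = 3.6715; exercise value = 0.0000 ≤ continuation, so V_0 = 3.6715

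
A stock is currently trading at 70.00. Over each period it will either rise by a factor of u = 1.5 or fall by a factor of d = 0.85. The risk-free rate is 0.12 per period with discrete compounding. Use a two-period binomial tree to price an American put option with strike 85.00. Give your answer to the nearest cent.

15.00

Risk-neutral probability p = (1 + 0.12 − 0.85)/(1.5 − 0.85) = 0.2700/0.6500 = 0.4154
Terminal stock prices: S_uu = 157.5, S_ud = 89.25, S_dd = 50.57
Terminal payoffs (K − S): max(-72.5, 0) = 0, max(-4.25, 0) = 0, max(34.43, 0) = 34.43
Node u (S = 105): continuation = 1/1.12·[0.4154·0.0000 + 0.5846·0.0000] = 0.0000; exercise value = 0.0000 ≤ continuation, so V_u = 0.0000
Node d (S = 59.5): continuation = 1/1.12·[0.4154·0.0000 + 0.5846·34.4250] = 17.9691; exercise value = 25.5000 > continuation, so V_d = 25.5000 (exercise)
Node 0 (S = 70): continuation = 1/1.12·[0.4154·0.0000 + 0.5846·25.5000] = 13.3104; exercise value = 15.0000 > continuation, so V_0 = 15.0000 (exercise)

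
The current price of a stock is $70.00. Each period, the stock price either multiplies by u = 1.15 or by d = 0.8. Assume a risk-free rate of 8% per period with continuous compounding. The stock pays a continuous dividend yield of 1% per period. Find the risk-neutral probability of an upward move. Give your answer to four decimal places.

Per-period risk-free factor R = e^0.08 = 1.0833; dividend-adjusted growth = e^(0.08−0.01) = 1.0725.
Risk-neutral probability p = (1.0725 − 0.8)/(1.15 − 0.8) = 0.2725/0.3500 = 0.7786

p = 0.7786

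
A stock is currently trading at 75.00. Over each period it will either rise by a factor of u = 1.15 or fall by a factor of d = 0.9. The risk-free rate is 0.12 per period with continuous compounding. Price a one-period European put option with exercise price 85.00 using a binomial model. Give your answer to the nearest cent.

Risk-neutral probability p = (e^0.12 − 0.9)/(1.15 − 0.9) = 0.2275/0.2500 = 0.9100
Terminal stock prices: S_u = 86.25, S_d = 67.5
Terminal payoffs (K − S): max(-1.25, 0) = 0, max(17.5, 0) = 17.5
Node 0 (S = 75): V_0 = e^(−0.12)·[0.9100·0.0000 + 0.0900·17.5000] = 1.3971

1.40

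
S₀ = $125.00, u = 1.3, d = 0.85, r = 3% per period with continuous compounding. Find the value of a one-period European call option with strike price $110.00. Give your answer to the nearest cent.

$20.43

Risk-neutral probability p = (e^0.03 − 0.85)/(1.3 − 0.85) = 0.1805/0.4500 = 0.4010
Terminal stock prices: S_u = 162.5, S_d = 106.2
Terminal payoffs (S − K): max(52.5, 0) = 52.5, max(-3.75, 0) = 0
Node 0 (S = 125): V_0 = e^(−0.03)·[0.4010·52.5000 + 0.5990·0.0000] = 20.4308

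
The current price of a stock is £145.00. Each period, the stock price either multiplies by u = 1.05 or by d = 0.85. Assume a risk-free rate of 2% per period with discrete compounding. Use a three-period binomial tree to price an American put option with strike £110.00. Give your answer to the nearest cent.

£0.11

Risk-neutral probability p = (1 + 0.02 − 0.85)/(1.05 − 0.85) = 0.1700/0.2000 = 0.8500
Terminal stock prices: S_uuu = 167.9, S_uud = 135.9, S_udd = 110, S_ddd = 89.05
Terminal payoffs (K − S): max(-57.86, 0) = 0, max(-25.88, 0) = 0, max(-0.000625, 0) = 0, max(20.95, 0) = 20.95
Node uu (S = 159.9): continuation = 1/1.02·[0.8500·0.0000 + 0.1500·0.0000] = 0.0000; exercise value = 0.0000 ≤ continuation, so V_uu = 0.0000
Node ud (S = 129.4): continuation = 1/1.02·[0.8500·0.0000 + 0.1500·0.0000] = 0.0000; exercise value = 0.0000 ≤ continuation, so V_ud = 0.0000
Node dd (S = 104.8): continuation = 1/1.02·[0.8500·0.0000 + 0.1500·20.9519] = 3.0812; exercise value = 5.2375 > continuation, so V_dd = 5.2375 (exercise)
Node u (S = 152.2): continuation = 1/1.02·[0.8500·0.0000 + 0.1500·0.0000] = 0.0000; exercise value = 0.0000 ≤ continuation, so V_u = 0.0000
Node d (S = 123.2): continuation = 1/1.02·[0.8500·0.0000 + 0.1500·5.2375] = 0.7702; exercise value = 0.0000 ≤ continuation, so V_d = 0.7702
Node 0 (S = 145): continuation = 1/1.02·[0.8500·0.0000 + 0.1500·0.7702] = 0.1133; exercise value = 0.0000 ≤ continuation, so V_0 = 0.1133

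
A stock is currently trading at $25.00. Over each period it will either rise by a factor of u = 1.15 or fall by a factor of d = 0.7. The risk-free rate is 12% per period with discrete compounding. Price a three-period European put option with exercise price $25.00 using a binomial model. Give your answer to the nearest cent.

$0.33

Risk-neutral probability p = (1 + 0.12 − 0.7)/(1.15 − 0.7) = 0.4200/0.4500 = 0.9333
Terminal stock prices: S_uuu = 38.02, S_uud = 23.14, S_udd = 14.09, S_ddd = 8.575
Terminal payoffs (K − S): max(-13.02, 0) = 0, max(1.856, 0) = 1.856, max(10.91, 0) = 10.91, max(16.43, 0) = 16.43
Node uu (S = 33.06): V_uu = 1/1.12·[0.9333·0.0000 + 0.0667·1.8563] = 0.1105
Node ud (S = 20.12): V_ud = 1/1.12·[0.9333·1.8563 + 0.0667·10.9125] = 2.1964
Node dd (S = 12.25): V_dd = 1/1.12·[0.9333·10.9125 + 0.0667·16.4250] = 10.0714
Node u (S = 28.75): V_u = 1/1.12·[0.9333·0.1105 + 0.0667·2.1964] = 0.2228
Node d (S = 17.5): V_d = 1/1.12·[0.9333·2.1964 + 0.0667·10.0714] = 2.4298
Node 0 (S = 25): V_0 = 1/1.12·[0.9333·0.2228 + 0.0667·2.4298] = 0.3303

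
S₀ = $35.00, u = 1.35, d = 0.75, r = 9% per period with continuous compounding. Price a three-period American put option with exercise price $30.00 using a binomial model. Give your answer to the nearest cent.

Risk-neutral probability p = (e^0.09 − 0.75)/(1.35 − 0.75) = 0.3442/0.6000 = 0.5736
Terminal stock prices: S_uuu = 86.11, S_uud = 47.84, S_udd = 26.58, S_ddd = 14.77
Terminal payoffs (K − S): max(-56.11, 0) = 0, max(-17.84, 0) = 0, max(3.422, 0) = 3.422, max(15.23, 0) = 15.23
Node uu (S = 63.79): continuation = e^(−0.09)·[0.5736·0.0000 + 0.4264·0.0000] = 0.0000; exercise value = 0.0000 ≤ continuation, so V_uu = 0.0000
Node ud (S = 35.44): continuation = e^(−0.09)·[0.5736·0.0000 + 0.4264·3.4219] = 1.3334; exercise value = 0.0000 ≤ continuation, so V_ud = 1.3334
Node dd (S = 19.69): continuation = e^(−0.09)·[0.5736·3.4219 + 0.4264·15.2344] = 7.7304; exercise value = 10.3125 > continuation, so V_dd = 10.3125 (exercise)
Node u (S = 47.25): continuation = e^(−0.09)·[0.5736·0.0000 + 0.4264·1.3334] = 0.5196; exercise value = 0.0000 ≤ continuation, so V_u = 0.5196
Node d (S = 26.25): continuation = e^(−0.09)·[0.5736·1.3334 + 0.4264·10.3125] = 4.7176; exercise value = 3.7500 ≤ continuation, so V_d = 4.7176
Node 0 (S = 35): continuation = e^(−0.09)·[0.5736·0.5196 + 0.4264·4.7176] = 2.1108; exercise value = 0.0000 ≤ continuation, so V_0 = 2.1108

$2.11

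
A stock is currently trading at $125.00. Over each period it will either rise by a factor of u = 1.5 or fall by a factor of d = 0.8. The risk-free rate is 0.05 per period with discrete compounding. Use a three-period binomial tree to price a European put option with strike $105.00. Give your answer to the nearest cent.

Risk-neutral probability p = (1 + 0.05 − 0.8)/(1.5 − 0.8) = 0.2500/0.7000 = 0.3571
Terminal stock prices: S_uuu = 421.9, S_uud = 225, S_udd = 120, S_ddd = 64
Terminal payoffs (K − S): max(-316.9, 0) = 0, max(-120, 0) = 0, max(-15, 0) = 0, max(41, 0) = 41
Node uu (S = 281.2): V_uu = 1/1.05·[0.3571·0.0000 + 0.6429·0.0000] = 0.0000
Node ud (S = 150): V_ud = 1/1.05·[0.3571·0.0000 + 0.6429·0.0000] = 0.0000
Node dd (S = 80): V_dd = 1/1.05·[0.3571·0.0000 + 0.6429·41.0000] = 25.1020
Node u (S = 187.5): V_u = 1/1.05·[0.3571·0.0000 + 0.6429·0.0000] = 0.0000
Node d (S = 100): V_d = 1/1.05·[0.3571·0.0000 + 0.6429·25.1020] = 15.3686
Node 0 (S = 125): V_0 = 1/1.05·[0.3571·0.0000 + 0.6429·15.3686] = 9.4093

$9.41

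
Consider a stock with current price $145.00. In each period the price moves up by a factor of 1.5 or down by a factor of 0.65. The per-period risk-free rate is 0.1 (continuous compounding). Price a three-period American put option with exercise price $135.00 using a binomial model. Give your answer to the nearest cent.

Risk-neutral probability p = (e^0.1 − 0.65)/(1.5 − 0.65) = 0.4552/0.8500 = 0.5355
Terminal stock prices: S_uuu = 489.4, S_uud = 212.1, S_udd = 91.89, S_ddd = 39.82
Terminal payoffs (K − S): max(-354.4, 0) = 0, max(-77.06, 0) = 0, max(43.11, 0) = 43.11, max(95.18, 0) = 95.18
Node uu (S = 326.2): continuation = e^(−0.1)·[0.5355·0.0000 + 0.4645·0.0000] = 0.0000; exercise value = 0.0000 ≤ continuation, so V_uu = 0.0000
Node ud (S = 141.4): continuation = e^(−0.1)·[0.5355·0.0000 + 0.4645·43.1062] = 18.1176; exercise value = 0.0000 ≤ continuation, so V_ud = 18.1176
Node dd (S = 61.26): continuation = e^(−0.1)·[0.5355·43.1062 + 0.4645·95.1794] = 60.8906; exercise value = 73.7375 > continuation, so V_dd = 73.7375 (exercise)
Node u (S = 217.5): continuation = e^(−0.1)·[0.5355·0.0000 + 0.4645·18.1176] = 7.6149; exercise value = 0.0000 ≤ continuation, so V_u = 7.6149
Node d (S = 94.25): continuation = e^(−0.1)·[0.5355·18.1176 + 0.4645·73.7375] = 39.7706; exercise value = 40.7500 > continuation, so V_d = 40.7500 (exercise)
Node 0 (S = 145): continuation = e^(−0.1)·[0.5355·7.6149 + 0.4645·40.7500] = 20.8170; exercise value = 0.0000 ≤ continuation, so V_0 = 20.8170

$20.82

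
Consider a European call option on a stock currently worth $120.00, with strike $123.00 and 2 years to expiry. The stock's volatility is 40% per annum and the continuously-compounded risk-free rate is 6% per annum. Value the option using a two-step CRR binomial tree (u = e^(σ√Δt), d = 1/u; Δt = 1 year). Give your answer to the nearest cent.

CRR parameters: u = e^(σ√Δt) = e^(0.4·√1) = 1.4918, d = 1/u = 0.6703
Per-period rate: rΔt = 0.06·1 = 0.06, so R = e^0.06 = 1.0618
Risk-neutral probability p = (e^0.06 − 0.6703)/(1.4918 − 0.6703) = 0.3915/0.8215 = 0.4766
Terminal stock prices: S_uu = 267.1, S_ud = 120, S_dd = 53.92
Terminal payoffs (S − K): max(144.1, 0) = 144.1, max(-3, 0) = 0, max(-69.08, 0) = 0
Node u (S = 179): V_u = e^(−0.06)·[0.4766·144.0649 + 0.5234·0.0000] = 64.6607
Node d (S = 80.44): V_d = e^(−0.06)·[0.4766·0.0000 + 0.5234·0.0000] = 0.0000
Node 0 (S = 120): V_0 = e^(−0.06)·[0.4766·64.6607 + 0.5234·0.0000] = 29.0217

$29.02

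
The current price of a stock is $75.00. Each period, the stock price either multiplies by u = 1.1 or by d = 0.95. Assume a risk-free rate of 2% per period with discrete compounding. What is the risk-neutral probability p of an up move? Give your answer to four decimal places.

Risk-neutral probability p = (1 + 0.02 − 0.95)/(1.1 − 0.95) = 0.0700/0.1500 = 0.4667

p = 0.4667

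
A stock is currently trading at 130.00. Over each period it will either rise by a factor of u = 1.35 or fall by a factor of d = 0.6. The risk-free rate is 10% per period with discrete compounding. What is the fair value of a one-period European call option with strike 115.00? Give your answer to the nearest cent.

Risk-neutral probability p = (1 + 0.1 − 0.6)/(1.35 − 0.6) = 0.5000/0.7500 = 0.6667
Terminal stock prices: S_u = 175.5, S_d = 78
Terminal payoffs (S − K): max(60.5, 0) = 60.5, max(-37, 0) = 0
Node 0 (S = 130): V_0 = 1/1.1·[0.6667·60.5000 + 0.3333·0.0000] = 36.6667

36.67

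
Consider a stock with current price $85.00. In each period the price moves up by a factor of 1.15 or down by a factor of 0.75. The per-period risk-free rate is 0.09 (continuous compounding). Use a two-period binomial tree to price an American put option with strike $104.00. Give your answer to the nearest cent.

Risk-neutral probability p = (e^0.09 − 0.75)/(1.15 − 0.75) = 0.3442/0.4000 = 0.8604
Terminal stock prices: S_uu = 112.4, S_ud = 73.31, S_dd = 47.81
Terminal payoffs (K − S): max(-8.412, 0) = 0, max(30.69, 0) = 30.69, max(56.19, 0) = 56.19
Node u (S = 97.75): continuation = e^(−0.09)·[0.8604·0.0000 + 0.1396·30.6875] = 3.9143; exercise value = 6.2500 > continuation, so V_u = 6.2500 (exercise)
Node d (S = 63.75): continuation = e^(−0.09)·[0.8604·30.6875 + 0.1396·56.1875] = 31.2988; exercise value = 40.2500 > continuation, so V_d = 40.2500 (exercise)
Node 0 (S = 85): continuation = e^(−0.09)·[0.8604·6.2500 + 0.1396·40.2500] = 10.0488; exercise value = 19.0000 > continuation, so V_0 = 19.0000 (exercise)

$19.00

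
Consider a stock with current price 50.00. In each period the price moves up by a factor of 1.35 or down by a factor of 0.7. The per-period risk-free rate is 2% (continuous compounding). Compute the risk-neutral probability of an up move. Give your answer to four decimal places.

Risk-neutral probability p = (e^0.02 − 0.7)/(1.35 − 0.7) = 0.3202/0.6500 = 0.4926

p = 0.4926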